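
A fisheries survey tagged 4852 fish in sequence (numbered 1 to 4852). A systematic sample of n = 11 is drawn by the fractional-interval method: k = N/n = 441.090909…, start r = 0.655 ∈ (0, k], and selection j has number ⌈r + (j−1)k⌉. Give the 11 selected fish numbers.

j=1: r + 0k = 0.655 → ⌈·⌉ = 1
j=2: r + 1k = 441.745909… → ⌈·⌉ = 442
j=3: r + 2k = 882.836818… → ⌈·⌉ = 883
j=4: r + 3k = 1323.927727… → ⌈·⌉ = 1324
j=5: r + 4k = 1765.018636… → ⌈·⌉ = 1766
j=6: r + 5k = 2206.109545… → ⌈·⌉ = 2207
j=7: r + 6k = 2647.200454… → ⌈·⌉ = 2648
j=8: r + 7k = 3088.291363… → ⌈·⌉ = 3089
j=9: r + 8k = 3529.382272… → ⌈·⌉ = 3530
j=10: r + 9k = 3970.473181… → ⌈·⌉ = 3971
j=11: r + 10k = 4411.564090… → ⌈·⌉ = 4412

1, 442, 883, 1324, 1766, 2207, 2648, 3089, 3530, 3971, 4412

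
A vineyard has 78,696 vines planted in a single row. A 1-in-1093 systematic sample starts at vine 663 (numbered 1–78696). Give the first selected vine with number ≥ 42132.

42197

k = 1093
Steps past start: ⌈(42132 − 663)/1093⌉ = ⌈41469/1093⌉ = 38
Selected vine: 663 + 38×1093 = 42197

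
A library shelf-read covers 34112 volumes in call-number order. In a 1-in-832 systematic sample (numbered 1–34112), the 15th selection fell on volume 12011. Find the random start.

363

k = 832
r = 12011 − (15−1)×832 = 12011 − 11648 = 363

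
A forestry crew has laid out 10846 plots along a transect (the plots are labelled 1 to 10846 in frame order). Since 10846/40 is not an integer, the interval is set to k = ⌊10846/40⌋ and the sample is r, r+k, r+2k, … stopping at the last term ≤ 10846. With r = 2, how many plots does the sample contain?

41

k = ⌊10846/40⌋ = 271
Achieved size = ⌊(10846 − 2)/271⌋ + 1 = ⌊10844/271⌋ + 1 = 40 + 1 = 41
(last selection: 2 + 40×271 = 10842 ≤ 10846; next would be 11113 > 10846)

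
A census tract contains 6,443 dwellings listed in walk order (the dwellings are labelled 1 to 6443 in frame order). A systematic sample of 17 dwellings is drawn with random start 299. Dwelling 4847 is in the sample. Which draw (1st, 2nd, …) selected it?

13

k = 6443/17 = 379
position = (4847 − 299)/379 + 1 = 4548/379 + 1 = 12 + 1 = 13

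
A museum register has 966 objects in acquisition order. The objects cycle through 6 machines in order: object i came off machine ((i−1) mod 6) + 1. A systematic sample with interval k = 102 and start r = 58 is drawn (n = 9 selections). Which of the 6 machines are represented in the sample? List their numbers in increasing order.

4

Consecutive selections differ by k = 102, so their machine numbers differ by 102 mod 6 = 0.
gcd(102, 6) = 6, so the sample visits 6/6 = 1 distinct residues mod 6.
Start 58 is machine 4; the machines hit are 4.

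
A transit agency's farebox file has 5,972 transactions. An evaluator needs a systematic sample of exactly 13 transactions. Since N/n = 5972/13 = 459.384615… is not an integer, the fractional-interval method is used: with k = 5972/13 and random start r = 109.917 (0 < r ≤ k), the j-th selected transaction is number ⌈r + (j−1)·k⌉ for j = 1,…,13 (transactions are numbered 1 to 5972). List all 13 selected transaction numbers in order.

110, 570, 1029, 1489, 1948, 2407, 2867, 3326, 3785, 4245, 4704, 5164, 5623

j=1: r + 0k = 109.917 → ⌈·⌉ = 110
j=2: r + 1k = 569.301615… → ⌈·⌉ = 570
j=3: r + 2k = 1028.686230… → ⌈·⌉ = 1029
j=4: r + 3k = 1488.070846… → ⌈·⌉ = 1489
j=5: r + 4k = 1947.455461… → ⌈·⌉ = 1948
j=6: r + 5k = 2406.840076… → ⌈·⌉ = 2407
j=7: r + 6k = 2866.224692… → ⌈·⌉ = 2867
j=8: r + 7k = 3325.609307… → ⌈·⌉ = 3326
j=9: r + 8k = 3784.993923… → ⌈·⌉ = 3785
j=10: r + 9k = 4244.378538… → ⌈·⌉ = 4245
j=11: r + 10k = 4703.763153… → ⌈·⌉ = 4704
j=12: r + 11k = 5163.147769… → ⌈·⌉ = 5164
j=13: r + 12k = 5622.532384… → ⌈·⌉ = 5623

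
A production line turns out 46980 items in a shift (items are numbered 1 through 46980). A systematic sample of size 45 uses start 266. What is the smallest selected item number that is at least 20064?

20102

k = 46980/45 = 1044
Steps past start: ⌈(20064 − 266)/1044⌉ = ⌈19798/1044⌉ = 19
Selected item: 266 + 19×1044 = 20102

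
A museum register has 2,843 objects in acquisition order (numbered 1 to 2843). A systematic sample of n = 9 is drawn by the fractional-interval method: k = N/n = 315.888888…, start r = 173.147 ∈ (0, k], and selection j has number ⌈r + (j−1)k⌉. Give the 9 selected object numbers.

174, 490, 805, 1121, 1437, 1753, 2069, 2385, 2701

j=1: r + 0k = 173.147 → ⌈·⌉ = 174
j=2: r + 1k = 489.035888… → ⌈·⌉ = 490
j=3: r + 2k = 804.924777… → ⌈·⌉ = 805
j=4: r + 3k = 1120.813666… → ⌈·⌉ = 1121
j=5: r + 4k = 1436.702555… → ⌈·⌉ = 1437
j=6: r + 5k = 1752.591444… → ⌈·⌉ = 1753
j=7: r + 6k = 2068.480333… → ⌈·⌉ = 2069
j=8: r + 7k = 2384.369222… → ⌈·⌉ = 2385
j=9: r + 8k = 2700.258111… → ⌈·⌉ = 2701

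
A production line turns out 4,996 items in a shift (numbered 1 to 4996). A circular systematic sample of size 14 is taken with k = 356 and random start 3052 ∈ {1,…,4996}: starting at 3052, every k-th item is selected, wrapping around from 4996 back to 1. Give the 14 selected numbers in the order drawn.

Selection 1: 3052
Selection 2: 3052 + 356 = 3408
Selection 3: 3408 + 356 = 3764
Selection 4: 3764 + 356 = 4120
Selection 5: 4120 + 356 = 4476
Selection 6: 4476 + 356 = 4832
Selection 7: 4832 + 356 = 5188 → 5188 − 4996 = 192
Selection 8: 192 + 356 = 548
Selection 9: 548 + 356 = 904
Selection 10: 904 + 356 = 1260
Selection 11: 1260 + 356 = 1616
Selection 12: 1616 + 356 = 1972
Selection 13: 1972 + 356 = 2328
Selection 14: 2328 + 356 = 2684

3052, 3408, 3764, 4120, 4476, 4832, 192, 548, 904, 1260, 1616, 1972, 2328, 2684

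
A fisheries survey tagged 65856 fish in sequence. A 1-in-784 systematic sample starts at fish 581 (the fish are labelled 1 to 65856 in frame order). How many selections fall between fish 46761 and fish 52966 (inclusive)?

k = 784
First selection ≥ 46761: 581 + ⌈(46761−581)/784⌉·784 = 581 + 59×784 = 46837
Last selection ≤ 52966: 581 + ⌊(52966−581)/784⌋·784 = 581 + 66×784 = 52325
Count = 66 − 59 + 1 = 8

8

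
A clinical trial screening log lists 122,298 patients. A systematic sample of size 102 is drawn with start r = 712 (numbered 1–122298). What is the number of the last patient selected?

k = 122298/102 = 1199
102nd selection = r + (102−1)·k = 712 + 101×1199 = 712 + 121099 = 121811

121811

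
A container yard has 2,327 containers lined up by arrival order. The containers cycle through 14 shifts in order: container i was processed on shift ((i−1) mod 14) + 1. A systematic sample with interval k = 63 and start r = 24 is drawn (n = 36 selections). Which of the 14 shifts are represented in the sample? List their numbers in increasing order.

Consecutive selections differ by k = 63, so their shift numbers differ by 63 mod 14 = 7.
gcd(63, 14) = 7, so the sample visits 14/7 = 2 distinct residues mod 14.
Start 24 is shift 10; the shifts hit are 3, 10.

3, 10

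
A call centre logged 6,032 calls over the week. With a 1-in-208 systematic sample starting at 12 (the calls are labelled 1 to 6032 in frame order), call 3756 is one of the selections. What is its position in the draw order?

k = 208
position = (3756 − 12)/208 + 1 = 3744/208 + 1 = 18 + 1 = 19

19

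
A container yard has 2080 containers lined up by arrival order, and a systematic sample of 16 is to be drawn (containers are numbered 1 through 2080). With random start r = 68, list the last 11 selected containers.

k = N/n = 2080/16 = 130
6th selection = 68 + 5×130 = 718
7th: 718 + 130 = 848
8th: 848 + 130 = 978
9th: 978 + 130 = 1108
10th: 1108 + 130 = 1238
11th: 1238 + 130 = 1368
12th: 1368 + 130 = 1498
13th: 1498 + 130 = 1628
14th: 1628 + 130 = 1758
15th: 1758 + 130 = 1888
16th: 1888 + 130 = 2018

718, 848, 978, 1108, 1238, 1368, 1498, 1628, 1758, 1888, 2018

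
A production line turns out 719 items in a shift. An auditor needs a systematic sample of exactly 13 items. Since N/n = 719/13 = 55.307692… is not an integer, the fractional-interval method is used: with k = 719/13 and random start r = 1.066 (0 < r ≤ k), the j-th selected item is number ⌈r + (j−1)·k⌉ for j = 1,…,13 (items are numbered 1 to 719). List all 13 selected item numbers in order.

j=1: r + 0k = 1.066 → ⌈·⌉ = 2
j=2: r + 1k = 56.373692… → ⌈·⌉ = 57
j=3: r + 2k = 111.681384… → ⌈·⌉ = 112
j=4: r + 3k = 166.989076… → ⌈·⌉ = 167
j=5: r + 4k = 222.296769… → ⌈·⌉ = 223
j=6: r + 5k = 277.604461… → ⌈·⌉ = 278
j=7: r + 6k = 332.912153… → ⌈·⌉ = 333
j=8: r + 7k = 388.219846… → ⌈·⌉ = 389
j=9: r + 8k = 443.527538… → ⌈·⌉ = 444
j=10: r + 9k = 498.835230… → ⌈·⌉ = 499
j=11: r + 10k = 554.142923… → ⌈·⌉ = 555
j=12: r + 11k = 609.450615… → ⌈·⌉ = 610
j=13: r + 12k = 664.758307… → ⌈·⌉ = 665

2, 57, 112, 167, 223, 278, 333, 389, 444, 499, 555, 610, 665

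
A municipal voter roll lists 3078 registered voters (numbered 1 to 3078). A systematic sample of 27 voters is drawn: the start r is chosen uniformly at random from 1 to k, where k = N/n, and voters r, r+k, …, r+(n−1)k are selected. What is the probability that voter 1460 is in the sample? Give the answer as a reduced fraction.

k = 3078/27 = 114.
Voter 1460 is selected iff r ≡ 1460 (mod 114); exactly one such r in {1,…,114}.
Inclusion probability = 1/114.

1/114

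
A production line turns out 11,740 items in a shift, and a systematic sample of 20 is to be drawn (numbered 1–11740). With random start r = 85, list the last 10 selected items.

k = N/n = 11740/20 = 587
11th selection = 85 + 10×587 = 5955
12th: 5955 + 587 = 6542
13th: 6542 + 587 = 7129
14th: 7129 + 587 = 7716
15th: 7716 + 587 = 8303
16th: 8303 + 587 = 8890
17th: 8890 + 587 = 9477
18th: 9477 + 587 = 10064
19th: 10064 + 587 = 10651
20th: 10651 + 587 = 11238

5955, 6542, 7129, 7716, 8303, 8890, 9477, 10064, 10651, 11238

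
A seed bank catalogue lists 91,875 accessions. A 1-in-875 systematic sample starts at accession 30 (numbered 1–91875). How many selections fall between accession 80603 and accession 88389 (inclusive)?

8

k = 875
First selection ≥ 80603: 30 + ⌈(80603−30)/875⌉·875 = 30 + 93×875 = 81405
Last selection ≤ 88389: 30 + ⌊(88389−30)/875⌋·875 = 30 + 100×875 = 87530
Count = 100 − 93 + 1 = 8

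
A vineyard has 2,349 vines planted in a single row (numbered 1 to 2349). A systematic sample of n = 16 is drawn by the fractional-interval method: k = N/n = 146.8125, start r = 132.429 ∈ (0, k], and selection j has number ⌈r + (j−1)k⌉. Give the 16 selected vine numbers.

j=1: r + 0k = 132.429 → ⌈·⌉ = 133
j=2: r + 1k = 279.2415 → ⌈·⌉ = 280
j=3: r + 2k = 426.054 → ⌈·⌉ = 427
j=4: r + 3k = 572.8665 → ⌈·⌉ = 573
j=5: r + 4k = 719.679 → ⌈·⌉ = 720
j=6: r + 5k = 866.4915 → ⌈·⌉ = 867
j=7: r + 6k = 1013.304 → ⌈·⌉ = 1014
j=8: r + 7k = 1160.1165 → ⌈·⌉ = 1161
j=9: r + 8k = 1306.929 → ⌈·⌉ = 1307
j=10: r + 9k = 1453.7415 → ⌈·⌉ = 1454
j=11: r + 10k = 1600.554 → ⌈·⌉ = 1601
j=12: r + 11k = 1747.3665 → ⌈·⌉ = 1748
j=13: r + 12k = 1894.179 → ⌈·⌉ = 1895
j=14: r + 13k = 2040.9915 → ⌈·⌉ = 2041
j=15: r + 14k = 2187.804 → ⌈·⌉ = 2188
j=16: r + 15k = 2334.6165 → ⌈·⌉ = 2335

133, 280, 427, 573, 720, 867, 1014, 1161, 1307, 1454, 1601, 1748, 1895, 2041, 2188, 2335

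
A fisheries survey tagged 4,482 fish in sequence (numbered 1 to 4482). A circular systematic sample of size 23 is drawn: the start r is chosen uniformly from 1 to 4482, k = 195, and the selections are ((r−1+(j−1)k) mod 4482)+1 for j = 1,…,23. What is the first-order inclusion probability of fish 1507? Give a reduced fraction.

For each position j, as r ranges over 1…4482 the j-th selection hits every fish exactly once, so fish 1507 is selected for exactly 23 of the 4482 starts.
Inclusion probability = 23/4482.

23/4482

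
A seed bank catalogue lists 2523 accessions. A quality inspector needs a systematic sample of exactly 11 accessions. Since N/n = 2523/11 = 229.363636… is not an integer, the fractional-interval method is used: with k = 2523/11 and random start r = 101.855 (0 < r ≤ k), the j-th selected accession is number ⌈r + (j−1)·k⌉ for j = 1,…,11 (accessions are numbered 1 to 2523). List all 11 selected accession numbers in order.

102, 332, 561, 790, 1020, 1249, 1479, 1708, 1937, 2167, 2396

j=1: r + 0k = 101.855 → ⌈·⌉ = 102
j=2: r + 1k = 331.218636… → ⌈·⌉ = 332
j=3: r + 2k = 560.582272… → ⌈·⌉ = 561
j=4: r + 3k = 789.945909… → ⌈·⌉ = 790
j=5: r + 4k = 1019.309545… → ⌈·⌉ = 1020
j=6: r + 5k = 1248.673181… → ⌈·⌉ = 1249
j=7: r + 6k = 1478.036818… → ⌈·⌉ = 1479
j=8: r + 7k = 1707.400454… → ⌈·⌉ = 1708
j=9: r + 8k = 1936.764090… → ⌈·⌉ = 1937
j=10: r + 9k = 2166.127727… → ⌈·⌉ = 2167
j=11: r + 10k = 2395.491363… → ⌈·⌉ = 2396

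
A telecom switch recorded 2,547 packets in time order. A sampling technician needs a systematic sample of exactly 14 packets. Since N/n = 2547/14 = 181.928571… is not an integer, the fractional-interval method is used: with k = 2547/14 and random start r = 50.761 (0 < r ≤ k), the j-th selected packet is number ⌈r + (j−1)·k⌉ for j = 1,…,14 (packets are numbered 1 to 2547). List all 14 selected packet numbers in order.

j=1: r + 0k = 50.761 → ⌈·⌉ = 51
j=2: r + 1k = 232.689571… → ⌈·⌉ = 233
j=3: r + 2k = 414.618142… → ⌈·⌉ = 415
j=4: r + 3k = 596.546714… → ⌈·⌉ = 597
j=5: r + 4k = 778.475285… → ⌈·⌉ = 779
j=6: r + 5k = 960.403857… → ⌈·⌉ = 961
j=7: r + 6k = 1142.332428… → ⌈·⌉ = 1143
j=8: r + 7k = 1324.261 → ⌈·⌉ = 1325
j=9: r + 8k = 1506.189571… → ⌈·⌉ = 1507
j=10: r + 9k = 1688.118142… → ⌈·⌉ = 1689
j=11: r + 10k = 1870.046714… → ⌈·⌉ = 1871
j=12: r + 11k = 2051.975285… → ⌈·⌉ = 2052
j=13: r + 12k = 2233.903857… → ⌈·⌉ = 2234
j=14: r + 13k = 2415.832428… → ⌈·⌉ = 2416

51, 233, 415, 597, 779, 961, 1143, 1325, 1507, 1689, 1871, 2052, 2234, 2416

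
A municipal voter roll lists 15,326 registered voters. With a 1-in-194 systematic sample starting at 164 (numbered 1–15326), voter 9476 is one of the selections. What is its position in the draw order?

k = 194
position = (9476 − 164)/194 + 1 = 9312/194 + 1 = 48 + 1 = 49

49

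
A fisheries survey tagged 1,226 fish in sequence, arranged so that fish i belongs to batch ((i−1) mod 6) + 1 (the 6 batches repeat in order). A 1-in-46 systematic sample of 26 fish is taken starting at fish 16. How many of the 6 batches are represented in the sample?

Consecutive selections differ by k = 46, so their batch numbers differ by 46 mod 6 = 4.
gcd(46, 6) = 2, so the sample visits 6/2 = 3 distinct residues mod 6.
Start 16 is batch 4; the batches hit are 2, 4, 6.

3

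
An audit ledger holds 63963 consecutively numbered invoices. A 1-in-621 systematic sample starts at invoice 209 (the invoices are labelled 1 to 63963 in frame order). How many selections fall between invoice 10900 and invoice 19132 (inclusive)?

13

k = 621
First selection ≥ 10900: 209 + ⌈(10900−209)/621⌉·621 = 209 + 18×621 = 11387
Last selection ≤ 19132: 209 + ⌊(19132−209)/621⌋·621 = 209 + 30×621 = 18839
Count = 30 − 18 + 1 = 13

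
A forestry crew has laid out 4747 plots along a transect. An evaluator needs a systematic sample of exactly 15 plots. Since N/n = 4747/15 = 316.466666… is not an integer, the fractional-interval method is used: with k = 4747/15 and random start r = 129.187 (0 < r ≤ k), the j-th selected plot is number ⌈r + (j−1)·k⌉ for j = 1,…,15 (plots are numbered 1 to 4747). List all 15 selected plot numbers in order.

130, 446, 763, 1079, 1396, 1712, 2028, 2345, 2661, 2978, 3294, 3611, 3927, 4244, 4560

j=1: r + 0k = 129.187 → ⌈·⌉ = 130
j=2: r + 1k = 445.653666… → ⌈·⌉ = 446
j=3: r + 2k = 762.120333… → ⌈·⌉ = 763
j=4: r + 3k = 1078.587 → ⌈·⌉ = 1079
j=5: r + 4k = 1395.053666… → ⌈·⌉ = 1396
j=6: r + 5k = 1711.520333… → ⌈·⌉ = 1712
j=7: r + 6k = 2027.987 → ⌈·⌉ = 2028
j=8: r + 7k = 2344.453666… → ⌈·⌉ = 2345
j=9: r + 8k = 2660.920333… → ⌈·⌉ = 2661
j=10: r + 9k = 2977.387 → ⌈·⌉ = 2978
j=11: r + 10k = 3293.853666… → ⌈·⌉ = 3294
j=12: r + 11k = 3610.320333… → ⌈·⌉ = 3611
j=13: r + 12k = 3926.787 → ⌈·⌉ = 3927
j=14: r + 13k = 4243.253666… → ⌈·⌉ = 4244
j=15: r + 14k = 4559.720333… → ⌈·⌉ = 4560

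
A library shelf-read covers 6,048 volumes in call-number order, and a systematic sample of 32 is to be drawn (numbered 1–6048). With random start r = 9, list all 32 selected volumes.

k = N/n = 6048/32 = 189
volume 1: 9
volume 2: 9 + 189 = 198
volume 3: 198 + 189 = 387
volume 4: 387 + 189 = 576
volume 5: 576 + 189 = 765
volume 6: 765 + 189 = 954
volume 7: 954 + 189 = 1143
volume 8: 1143 + 189 = 1332
volume 9: 1332 + 189 = 1521
volume 10: 1521 + 189 = 1710
volume 11: 1710 + 189 = 1899
volume 12: 1899 + 189 = 2088
volume 13: 2088 + 189 = 2277
volume 14: 2277 + 189 = 2466
volume 15: 2466 + 189 = 2655
volume 16: 2655 + 189 = 2844
volume 17: 2844 + 189 = 3033
volume 18: 3033 + 189 = 3222
volume 19: 3222 + 189 = 3411
volume 20: 3411 + 189 = 3600
volume 21: 3600 + 189 = 3789
volume 22: 3789 + 189 = 3978
volume 23: 3978 + 189 = 4167
volume 24: 4167 + 189 = 4356
volume 25: 4356 + 189 = 4545
volume 26: 4545 + 189 = 4734
volume 27: 4734 + 189 = 4923
volume 28: 4923 + 189 = 5112
volume 29: 5112 + 189 = 5301
volume 30: 5301 + 189 = 5490
volume 31: 5490 + 189 = 5679
volume 32: 5679 + 189 = 5868

9, 198, 387, 576, 765, 954, 1143, 1332, 1521, 1710, 1899, 2088, 2277, 2466, 2655, 2844, 3033, 3222, 3411, 3600, 3789, 3978, 4167, 4356, 4545, 4734, 4923, 5112, 5301, 5490, 5679, 5868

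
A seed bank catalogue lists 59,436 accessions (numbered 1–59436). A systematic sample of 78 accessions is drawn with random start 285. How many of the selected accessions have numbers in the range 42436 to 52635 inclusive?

k = 59436/78 = 762
First selection ≥ 42436: 285 + ⌈(42436−285)/762⌉·762 = 285 + 56×762 = 42957
Last selection ≤ 52635: 285 + ⌊(52635−285)/762⌋·762 = 285 + 68×762 = 52101
Count = 68 − 56 + 1 = 13

13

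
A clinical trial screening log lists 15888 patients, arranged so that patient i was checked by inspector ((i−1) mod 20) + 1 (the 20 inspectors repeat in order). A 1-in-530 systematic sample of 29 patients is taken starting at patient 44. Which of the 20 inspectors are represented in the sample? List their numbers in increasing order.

4, 14

Consecutive selections differ by k = 530, so their inspector numbers differ by 530 mod 20 = 10.
gcd(530, 20) = 10, so the sample visits 20/10 = 2 distinct residues mod 20.
Start 44 is inspector 4; the inspectors hit are 4, 14.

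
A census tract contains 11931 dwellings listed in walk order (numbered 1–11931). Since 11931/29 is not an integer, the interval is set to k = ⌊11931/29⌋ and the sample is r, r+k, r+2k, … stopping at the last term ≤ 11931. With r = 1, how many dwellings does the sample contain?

k = ⌊11931/29⌋ = 411
Achieved size = ⌊(11931 − 1)/411⌋ + 1 = ⌊11930/411⌋ + 1 = 29 + 1 = 30
(last selection: 1 + 29×411 = 11920 ≤ 11931; next would be 12331 > 11931)

30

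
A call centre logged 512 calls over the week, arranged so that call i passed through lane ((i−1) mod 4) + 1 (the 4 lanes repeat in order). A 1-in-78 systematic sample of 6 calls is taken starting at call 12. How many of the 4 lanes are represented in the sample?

2

Consecutive selections differ by k = 78, so their lane numbers differ by 78 mod 4 = 2.
gcd(78, 4) = 2, so the sample visits 4/2 = 2 distinct residues mod 4.
Start 12 is lane 4; the lanes hit are 2, 4.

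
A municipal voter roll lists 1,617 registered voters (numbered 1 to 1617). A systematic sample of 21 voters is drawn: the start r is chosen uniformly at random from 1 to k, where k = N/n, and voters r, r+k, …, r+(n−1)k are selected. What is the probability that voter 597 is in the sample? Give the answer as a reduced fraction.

k = 1617/21 = 77.
Voter 597 is selected iff r ≡ 597 (mod 77); exactly one such r in {1,…,77}.
Inclusion probability = 1/77.

1/77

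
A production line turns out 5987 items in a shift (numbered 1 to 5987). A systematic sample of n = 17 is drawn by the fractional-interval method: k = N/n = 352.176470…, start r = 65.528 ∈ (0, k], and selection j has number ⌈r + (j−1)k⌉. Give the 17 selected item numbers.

j=1: r + 0k = 65.528 → ⌈·⌉ = 66
j=2: r + 1k = 417.704470… → ⌈·⌉ = 418
j=3: r + 2k = 769.880941… → ⌈·⌉ = 770
j=4: r + 3k = 1122.057411… → ⌈·⌉ = 1123
j=5: r + 4k = 1474.233882… → ⌈·⌉ = 1475
j=6: r + 5k = 1826.410352… → ⌈·⌉ = 1827
j=7: r + 6k = 2178.586823… → ⌈·⌉ = 2179
j=8: r + 7k = 2530.763294… → ⌈·⌉ = 2531
j=9: r + 8k = 2882.939764… → ⌈·⌉ = 2883
j=10: r + 9k = 3235.116235… → ⌈·⌉ = 3236
j=11: r + 10k = 3587.292705… → ⌈·⌉ = 3588
j=12: r + 11k = 3939.469176… → ⌈·⌉ = 3940
j=13: r + 12k = 4291.645647… → ⌈·⌉ = 4292
j=14: r + 13k = 4643.822117… → ⌈·⌉ = 4644
j=15: r + 14k = 4995.998588… → ⌈·⌉ = 4996
j=16: r + 15k = 5348.175058… → ⌈·⌉ = 5349
j=17: r + 16k = 5700.351529… → ⌈·⌉ = 5701

66, 418, 770, 1123, 1475, 1827, 2179, 2531, 2883, 3236, 3588, 3940, 4292, 4644, 4996, 5349, 5701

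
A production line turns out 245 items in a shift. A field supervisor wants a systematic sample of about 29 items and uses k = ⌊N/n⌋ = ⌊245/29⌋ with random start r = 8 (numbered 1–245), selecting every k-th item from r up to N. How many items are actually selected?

k = ⌊245/29⌋ = 8
Achieved size = ⌊(245 − 8)/8⌋ + 1 = ⌊237/8⌋ + 1 = 29 + 1 = 30
(last selection: 8 + 29×8 = 240 ≤ 245; next would be 248 > 245)

30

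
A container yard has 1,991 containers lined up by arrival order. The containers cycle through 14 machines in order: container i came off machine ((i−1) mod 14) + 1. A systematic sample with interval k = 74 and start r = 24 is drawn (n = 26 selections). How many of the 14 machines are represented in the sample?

7

Consecutive selections differ by k = 74, so their machine numbers differ by 74 mod 14 = 4.
gcd(74, 14) = 2, so the sample visits 14/2 = 7 distinct residues mod 14.
Start 24 is machine 10; the machines hit are 2, 4, 6, 8, 10, 12, 14.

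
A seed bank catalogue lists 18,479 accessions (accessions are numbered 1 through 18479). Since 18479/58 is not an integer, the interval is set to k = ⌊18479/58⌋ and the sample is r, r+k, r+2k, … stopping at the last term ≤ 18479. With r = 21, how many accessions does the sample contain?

k = ⌊18479/58⌋ = 318
Achieved size = ⌊(18479 − 21)/318⌋ + 1 = ⌊18458/318⌋ + 1 = 58 + 1 = 59
(last selection: 21 + 58×318 = 18465 ≤ 18479; next would be 18783 > 18479)

59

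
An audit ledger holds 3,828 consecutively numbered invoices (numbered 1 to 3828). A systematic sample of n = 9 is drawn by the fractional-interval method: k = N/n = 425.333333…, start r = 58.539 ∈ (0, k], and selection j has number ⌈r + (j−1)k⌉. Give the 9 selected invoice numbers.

59, 484, 910, 1335, 1760, 2186, 2611, 3036, 3462

j=1: r + 0k = 58.539 → ⌈·⌉ = 59
j=2: r + 1k = 483.872333… → ⌈·⌉ = 484
j=3: r + 2k = 909.205666… → ⌈·⌉ = 910
j=4: r + 3k = 1334.539 → ⌈·⌉ = 1335
j=5: r + 4k = 1759.872333… → ⌈·⌉ = 1760
j=6: r + 5k = 2185.205666… → ⌈·⌉ = 2186
j=7: r + 6k = 2610.539 → ⌈·⌉ = 2611
j=8: r + 7k = 3035.872333… → ⌈·⌉ = 3036
j=9: r + 8k = 3461.205666… → ⌈·⌉ = 3462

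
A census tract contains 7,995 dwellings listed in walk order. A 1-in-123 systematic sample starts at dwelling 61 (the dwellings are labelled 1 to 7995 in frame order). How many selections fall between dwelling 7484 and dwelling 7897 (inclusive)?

3

k = 123
First selection ≥ 7484: 61 + ⌈(7484−61)/123⌉·123 = 61 + 61×123 = 7564
Last selection ≤ 7897: 61 + ⌊(7897−61)/123⌋·123 = 61 + 63×123 = 7810
Count = 63 − 61 + 1 = 3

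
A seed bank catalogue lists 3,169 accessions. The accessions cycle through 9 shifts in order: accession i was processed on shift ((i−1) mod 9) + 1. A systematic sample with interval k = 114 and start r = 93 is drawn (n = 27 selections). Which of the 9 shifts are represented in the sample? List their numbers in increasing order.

3, 6, 9

Consecutive selections differ by k = 114, so their shift numbers differ by 114 mod 9 = 6.
gcd(114, 9) = 3, so the sample visits 9/3 = 3 distinct residues mod 9.
Start 93 is shift 3; the shifts hit are 3, 6, 9.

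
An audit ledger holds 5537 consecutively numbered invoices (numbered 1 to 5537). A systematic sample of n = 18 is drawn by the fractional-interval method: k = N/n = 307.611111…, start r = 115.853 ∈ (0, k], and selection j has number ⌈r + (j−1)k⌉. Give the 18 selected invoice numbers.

116, 424, 732, 1039, 1347, 1654, 1962, 2270, 2577, 2885, 3192, 3500, 3808, 4115, 4423, 4731, 5038, 5346

j=1: r + 0k = 115.853 → ⌈·⌉ = 116
j=2: r + 1k = 423.464111… → ⌈·⌉ = 424
j=3: r + 2k = 731.075222… → ⌈·⌉ = 732
j=4: r + 3k = 1038.686333… → ⌈·⌉ = 1039
j=5: r + 4k = 1346.297444… → ⌈·⌉ = 1347
j=6: r + 5k = 1653.908555… → ⌈·⌉ = 1654
j=7: r + 6k = 1961.519666… → ⌈·⌉ = 1962
j=8: r + 7k = 2269.130777… → ⌈·⌉ = 2270
j=9: r + 8k = 2576.741888… → ⌈·⌉ = 2577
j=10: r + 9k = 2884.353 → ⌈·⌉ = 2885
j=11: r + 10k = 3191.964111… → ⌈·⌉ = 3192
j=12: r + 11k = 3499.575222… → ⌈·⌉ = 3500
j=13: r + 12k = 3807.186333… → ⌈·⌉ = 3808
j=14: r + 13k = 4114.797444… → ⌈·⌉ = 4115
j=15: r + 14k = 4422.408555… → ⌈·⌉ = 4423
j=16: r + 15k = 4730.019666… → ⌈·⌉ = 4731
j=17: r + 16k = 5037.630777… → ⌈·⌉ = 5038
j=18: r + 17k = 5345.241888… → ⌈·⌉ = 5346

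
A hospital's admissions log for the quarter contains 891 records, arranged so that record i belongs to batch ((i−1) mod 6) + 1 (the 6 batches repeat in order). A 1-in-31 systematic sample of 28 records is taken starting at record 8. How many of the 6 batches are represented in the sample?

6

Consecutive selections differ by k = 31, so their batch numbers differ by 31 mod 6 = 1.
gcd(31, 6) = 1, so the sample visits 6/1 = 6 distinct residues mod 6.
Start 8 is batch 2; the batches hit are 1, 2, 3, 4, 5, 6.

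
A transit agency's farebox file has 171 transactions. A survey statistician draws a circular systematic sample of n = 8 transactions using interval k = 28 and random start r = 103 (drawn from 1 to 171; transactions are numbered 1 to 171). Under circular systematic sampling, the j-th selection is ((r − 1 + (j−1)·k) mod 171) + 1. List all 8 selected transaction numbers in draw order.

Selection 1: 103
Selection 2: 103 + 28 = 131
Selection 3: 131 + 28 = 159
Selection 4: 159 + 28 = 187 → 187 − 171 = 16
Selection 5: 16 + 28 = 44
Selection 6: 44 + 28 = 72
Selection 7: 72 + 28 = 100
Selection 8: 100 + 28 = 128

103, 131, 159, 16, 44, 72, 100, 128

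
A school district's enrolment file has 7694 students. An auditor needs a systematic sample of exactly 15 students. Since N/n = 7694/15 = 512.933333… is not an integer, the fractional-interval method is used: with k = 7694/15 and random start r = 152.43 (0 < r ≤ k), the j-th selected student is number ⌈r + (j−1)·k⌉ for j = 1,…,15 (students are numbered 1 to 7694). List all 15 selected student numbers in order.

j=1: r + 0k = 152.43 → ⌈·⌉ = 153
j=2: r + 1k = 665.363333… → ⌈·⌉ = 666
j=3: r + 2k = 1178.296666… → ⌈·⌉ = 1179
j=4: r + 3k = 1691.23 → ⌈·⌉ = 1692
j=5: r + 4k = 2204.163333… → ⌈·⌉ = 2205
j=6: r + 5k = 2717.096666… → ⌈·⌉ = 2718
j=7: r + 6k = 3230.03 → ⌈·⌉ = 3231
j=8: r + 7k = 3742.963333… → ⌈·⌉ = 3743
j=9: r + 8k = 4255.896666… → ⌈·⌉ = 4256
j=10: r + 9k = 4768.83 → ⌈·⌉ = 4769
j=11: r + 10k = 5281.763333… → ⌈·⌉ = 5282
j=12: r + 11k = 5794.696666… → ⌈·⌉ = 5795
j=13: r + 12k = 6307.63 → ⌈·⌉ = 6308
j=14: r + 13k = 6820.563333… → ⌈·⌉ = 6821
j=15: r + 14k = 7333.496666… → ⌈·⌉ = 7334

153, 666, 1179, 1692, 2205, 2718, 3231, 3743, 4256, 4769, 5282, 5795, 6308, 6821, 7334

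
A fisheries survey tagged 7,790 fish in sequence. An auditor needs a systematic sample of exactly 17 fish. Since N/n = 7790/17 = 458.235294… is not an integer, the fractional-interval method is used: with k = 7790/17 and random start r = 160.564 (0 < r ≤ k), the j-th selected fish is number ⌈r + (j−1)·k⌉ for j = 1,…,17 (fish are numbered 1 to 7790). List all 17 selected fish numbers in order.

j=1: r + 0k = 160.564 → ⌈·⌉ = 161
j=2: r + 1k = 618.799294… → ⌈·⌉ = 619
j=3: r + 2k = 1077.034588… → ⌈·⌉ = 1078
j=4: r + 3k = 1535.269882… → ⌈·⌉ = 1536
j=5: r + 4k = 1993.505176… → ⌈·⌉ = 1994
j=6: r + 5k = 2451.740470… → ⌈·⌉ = 2452
j=7: r + 6k = 2909.975764… → ⌈·⌉ = 2910
j=8: r + 7k = 3368.211058… → ⌈·⌉ = 3369
j=9: r + 8k = 3826.446352… → ⌈·⌉ = 3827
j=10: r + 9k = 4284.681647… → ⌈·⌉ = 4285
j=11: r + 10k = 4742.916941… → ⌈·⌉ = 4743
j=12: r + 11k = 5201.152235… → ⌈·⌉ = 5202
j=13: r + 12k = 5659.387529… → ⌈·⌉ = 5660
j=14: r + 13k = 6117.622823… → ⌈·⌉ = 6118
j=15: r + 14k = 6575.858117… → ⌈·⌉ = 6576
j=16: r + 15k = 7034.093411… → ⌈·⌉ = 7035
j=17: r + 16k = 7492.328705… → ⌈·⌉ = 7493

161, 619, 1078, 1536, 1994, 2452, 2910, 3369, 3827, 4285, 4743, 5202, 5660, 6118, 6576, 7035, 7493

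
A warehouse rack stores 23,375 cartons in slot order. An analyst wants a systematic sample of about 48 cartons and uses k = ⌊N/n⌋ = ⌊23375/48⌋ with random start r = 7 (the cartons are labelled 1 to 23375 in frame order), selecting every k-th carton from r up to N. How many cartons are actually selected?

49

k = ⌊23375/48⌋ = 486
Achieved size = ⌊(23375 − 7)/486⌋ + 1 = ⌊23368/486⌋ + 1 = 48 + 1 = 49
(last selection: 7 + 48×486 = 23335 ≤ 23375; next would be 23821 > 23375)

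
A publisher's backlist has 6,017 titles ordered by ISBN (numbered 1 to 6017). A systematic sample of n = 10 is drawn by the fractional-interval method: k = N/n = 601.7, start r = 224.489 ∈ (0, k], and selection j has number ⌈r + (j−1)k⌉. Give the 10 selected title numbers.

225, 827, 1428, 2030, 2632, 3233, 3835, 4437, 5039, 5640

j=1: r + 0k = 224.489 → ⌈·⌉ = 225
j=2: r + 1k = 826.189 → ⌈·⌉ = 827
j=3: r + 2k = 1427.889 → ⌈·⌉ = 1428
j=4: r + 3k = 2029.589 → ⌈·⌉ = 2030
j=5: r + 4k = 2631.289 → ⌈·⌉ = 2632
j=6: r + 5k = 3232.989 → ⌈·⌉ = 3233
j=7: r + 6k = 3834.689 → ⌈·⌉ = 3835
j=8: r + 7k = 4436.389 → ⌈·⌉ = 4437
j=9: r + 8k = 5038.089 → ⌈·⌉ = 5039
j=10: r + 9k = 5639.789 → ⌈·⌉ = 5640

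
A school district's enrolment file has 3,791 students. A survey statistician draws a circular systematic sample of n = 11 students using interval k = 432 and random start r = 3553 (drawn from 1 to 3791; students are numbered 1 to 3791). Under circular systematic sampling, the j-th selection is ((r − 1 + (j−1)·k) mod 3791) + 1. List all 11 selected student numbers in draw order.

Selection 1: 3553
Selection 2: 3553 + 432 = 3985 → 3985 − 3791 = 194
Selection 3: 194 + 432 = 626
Selection 4: 626 + 432 = 1058
Selection 5: 1058 + 432 = 1490
Selection 6: 1490 + 432 = 1922
Selection 7: 1922 + 432 = 2354
Selection 8: 2354 + 432 = 2786
Selection 9: 2786 + 432 = 3218
Selection 10: 3218 + 432 = 3650
Selection 11: 3650 + 432 = 4082 → 4082 − 3791 = 291

3553, 194, 626, 1058, 1490, 1922, 2354, 2786, 3218, 3650, 291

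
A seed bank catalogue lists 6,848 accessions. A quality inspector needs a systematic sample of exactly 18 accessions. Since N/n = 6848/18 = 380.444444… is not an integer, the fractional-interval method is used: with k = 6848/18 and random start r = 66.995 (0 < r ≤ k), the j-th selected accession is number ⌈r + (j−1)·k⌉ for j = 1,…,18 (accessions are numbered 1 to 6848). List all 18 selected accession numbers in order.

67, 448, 828, 1209, 1589, 1970, 2350, 2731, 3111, 3491, 3872, 4252, 4633, 5013, 5394, 5774, 6155, 6535

j=1: r + 0k = 66.995 → ⌈·⌉ = 67
j=2: r + 1k = 447.439444… → ⌈·⌉ = 448
j=3: r + 2k = 827.883888… → ⌈·⌉ = 828
j=4: r + 3k = 1208.328333… → ⌈·⌉ = 1209
j=5: r + 4k = 1588.772777… → ⌈·⌉ = 1589
j=6: r + 5k = 1969.217222… → ⌈·⌉ = 1970
j=7: r + 6k = 2349.661666… → ⌈·⌉ = 2350
j=8: r + 7k = 2730.106111… → ⌈·⌉ = 2731
j=9: r + 8k = 3110.550555… → ⌈·⌉ = 3111
j=10: r + 9k = 3490.995 → ⌈·⌉ = 3491
j=11: r + 10k = 3871.439444… → ⌈·⌉ = 3872
j=12: r + 11k = 4251.883888… → ⌈·⌉ = 4252
j=13: r + 12k = 4632.328333… → ⌈·⌉ = 4633
j=14: r + 13k = 5012.772777… → ⌈·⌉ = 5013
j=15: r + 14k = 5393.217222… → ⌈·⌉ = 5394
j=16: r + 15k = 5773.661666… → ⌈·⌉ = 5774
j=17: r + 16k = 6154.106111… → ⌈·⌉ = 6155
j=18: r + 17k = 6534.550555… → ⌈·⌉ = 6535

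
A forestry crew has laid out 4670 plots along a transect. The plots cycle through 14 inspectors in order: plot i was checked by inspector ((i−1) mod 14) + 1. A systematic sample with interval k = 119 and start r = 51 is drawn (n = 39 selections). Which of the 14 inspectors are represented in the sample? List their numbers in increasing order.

2, 9

Consecutive selections differ by k = 119, so their inspector numbers differ by 119 mod 14 = 7.
gcd(119, 14) = 7, so the sample visits 14/7 = 2 distinct residues mod 14.
Start 51 is inspector 9; the inspectors hit are 2, 9.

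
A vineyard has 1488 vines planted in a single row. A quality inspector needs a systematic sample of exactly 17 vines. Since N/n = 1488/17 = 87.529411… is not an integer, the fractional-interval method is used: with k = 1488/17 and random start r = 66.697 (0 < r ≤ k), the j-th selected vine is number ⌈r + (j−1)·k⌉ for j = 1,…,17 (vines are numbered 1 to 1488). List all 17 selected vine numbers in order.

j=1: r + 0k = 66.697 → ⌈·⌉ = 67
j=2: r + 1k = 154.226411… → ⌈·⌉ = 155
j=3: r + 2k = 241.755823… → ⌈·⌉ = 242
j=4: r + 3k = 329.285235… → ⌈·⌉ = 330
j=5: r + 4k = 416.814647… → ⌈·⌉ = 417
j=6: r + 5k = 504.344058… → ⌈·⌉ = 505
j=7: r + 6k = 591.873470… → ⌈·⌉ = 592
j=8: r + 7k = 679.402882… → ⌈·⌉ = 680
j=9: r + 8k = 766.932294… → ⌈·⌉ = 767
j=10: r + 9k = 854.461705… → ⌈·⌉ = 855
j=11: r + 10k = 941.991117… → ⌈·⌉ = 942
j=12: r + 11k = 1029.520529… → ⌈·⌉ = 1030
j=13: r + 12k = 1117.049941… → ⌈·⌉ = 1118
j=14: r + 13k = 1204.579352… → ⌈·⌉ = 1205
j=15: r + 14k = 1292.108764… → ⌈·⌉ = 1293
j=16: r + 15k = 1379.638176… → ⌈·⌉ = 1380
j=17: r + 16k = 1467.167588… → ⌈·⌉ = 1468

67, 155, 242, 330, 417, 505, 592, 680, 767, 855, 942, 1030, 1118, 1205, 1293, 1380, 1468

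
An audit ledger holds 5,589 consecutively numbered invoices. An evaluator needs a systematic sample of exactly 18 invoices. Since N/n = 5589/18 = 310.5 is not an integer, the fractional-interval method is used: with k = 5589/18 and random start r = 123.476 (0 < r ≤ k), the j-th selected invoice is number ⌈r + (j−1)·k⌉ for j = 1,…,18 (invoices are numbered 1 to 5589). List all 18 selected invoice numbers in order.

124, 434, 745, 1055, 1366, 1676, 1987, 2297, 2608, 2918, 3229, 3539, 3850, 4160, 4471, 4781, 5092, 5402

j=1: r + 0k = 123.476 → ⌈·⌉ = 124
j=2: r + 1k = 433.976 → ⌈·⌉ = 434
j=3: r + 2k = 744.476 → ⌈·⌉ = 745
j=4: r + 3k = 1054.976 → ⌈·⌉ = 1055
j=5: r + 4k = 1365.476 → ⌈·⌉ = 1366
j=6: r + 5k = 1675.976 → ⌈·⌉ = 1676
j=7: r + 6k = 1986.476 → ⌈·⌉ = 1987
j=8: r + 7k = 2296.976 → ⌈·⌉ = 2297
j=9: r + 8k = 2607.476 → ⌈·⌉ = 2608
j=10: r + 9k = 2917.976 → ⌈·⌉ = 2918
j=11: r + 10k = 3228.476 → ⌈·⌉ = 3229
j=12: r + 11k = 3538.976 → ⌈·⌉ = 3539
j=13: r + 12k = 3849.476 → ⌈·⌉ = 3850
j=14: r + 13k = 4159.976 → ⌈·⌉ = 4160
j=15: r + 14k = 4470.476 → ⌈·⌉ = 4471
j=16: r + 15k = 4780.976 → ⌈·⌉ = 4781
j=17: r + 16k = 5091.476 → ⌈·⌉ = 5092
j=18: r + 17k = 5401.976 → ⌈·⌉ = 5402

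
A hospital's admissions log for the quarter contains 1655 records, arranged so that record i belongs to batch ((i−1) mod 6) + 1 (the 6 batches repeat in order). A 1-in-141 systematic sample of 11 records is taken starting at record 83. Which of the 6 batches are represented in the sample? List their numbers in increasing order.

Consecutive selections differ by k = 141, so their batch numbers differ by 141 mod 6 = 3.
gcd(141, 6) = 3, so the sample visits 6/3 = 2 distinct residues mod 6.
Start 83 is batch 5; the batches hit are 2, 5.

2, 5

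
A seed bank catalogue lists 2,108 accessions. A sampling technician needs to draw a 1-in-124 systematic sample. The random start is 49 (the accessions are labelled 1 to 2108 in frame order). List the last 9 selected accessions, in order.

9th selection = 49 + 8×124 = 1041
10th: 1041 + 124 = 1165
11th: 1165 + 124 = 1289
12th: 1289 + 124 = 1413
13th: 1413 + 124 = 1537
14th: 1537 + 124 = 1661
15th: 1661 + 124 = 1785
16th: 1785 + 124 = 1909
17th: 1909 + 124 = 2033

1041, 1165, 1289, 1413, 1537, 1661, 1785, 1909, 2033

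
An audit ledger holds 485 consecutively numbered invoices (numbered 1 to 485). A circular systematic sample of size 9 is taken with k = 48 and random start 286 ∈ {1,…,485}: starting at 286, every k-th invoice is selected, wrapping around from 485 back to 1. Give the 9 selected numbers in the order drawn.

286, 334, 382, 430, 478, 41, 89, 137, 185

Selection 1: 286
Selection 2: 286 + 48 = 334
Selection 3: 334 + 48 = 382
Selection 4: 382 + 48 = 430
Selection 5: 430 + 48 = 478
Selection 6: 478 + 48 = 526 → 526 − 485 = 41
Selection 7: 41 + 48 = 89
Selection 8: 89 + 48 = 137
Selection 9: 137 + 48 = 185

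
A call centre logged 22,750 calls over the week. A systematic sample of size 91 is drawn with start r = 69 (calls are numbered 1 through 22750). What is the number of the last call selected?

22569

k = 22750/91 = 250
91st selection = r + (91−1)·k = 69 + 90×250 = 69 + 22500 = 22569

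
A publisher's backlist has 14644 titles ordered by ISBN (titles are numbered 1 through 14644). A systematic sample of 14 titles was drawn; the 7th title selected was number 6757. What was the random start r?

k = 14644/14 = 1046
r = 6757 − (7−1)×1046 = 6757 − 6276 = 481

481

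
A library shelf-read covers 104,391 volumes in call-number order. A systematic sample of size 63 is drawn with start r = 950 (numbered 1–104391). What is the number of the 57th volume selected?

k = 104391/63 = 1657
57th selection = r + (57−1)·k = 950 + 56×1657 = 950 + 92792 = 93742

93742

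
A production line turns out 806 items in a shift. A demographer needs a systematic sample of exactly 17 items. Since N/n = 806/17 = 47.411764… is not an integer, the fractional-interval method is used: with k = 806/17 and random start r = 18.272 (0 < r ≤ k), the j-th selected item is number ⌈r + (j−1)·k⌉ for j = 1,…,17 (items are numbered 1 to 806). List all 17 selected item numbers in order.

j=1: r + 0k = 18.272 → ⌈·⌉ = 19
j=2: r + 1k = 65.683764… → ⌈·⌉ = 66
j=3: r + 2k = 113.095529… → ⌈·⌉ = 114
j=4: r + 3k = 160.507294… → ⌈·⌉ = 161
j=5: r + 4k = 207.919058… → ⌈·⌉ = 208
j=6: r + 5k = 255.330823… → ⌈·⌉ = 256
j=7: r + 6k = 302.742588… → ⌈·⌉ = 303
j=8: r + 7k = 350.154352… → ⌈·⌉ = 351
j=9: r + 8k = 397.566117… → ⌈·⌉ = 398
j=10: r + 9k = 444.977882… → ⌈·⌉ = 445
j=11: r + 10k = 492.389647… → ⌈·⌉ = 493
j=12: r + 11k = 539.801411… → ⌈·⌉ = 540
j=13: r + 12k = 587.213176… → ⌈·⌉ = 588
j=14: r + 13k = 634.624941… → ⌈·⌉ = 635
j=15: r + 14k = 682.036705… → ⌈·⌉ = 683
j=16: r + 15k = 729.448470… → ⌈·⌉ = 730
j=17: r + 16k = 776.860235… → ⌈·⌉ = 777

19, 66, 114, 161, 208, 256, 303, 351, 398, 445, 493, 540, 588, 635, 683, 730, 777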